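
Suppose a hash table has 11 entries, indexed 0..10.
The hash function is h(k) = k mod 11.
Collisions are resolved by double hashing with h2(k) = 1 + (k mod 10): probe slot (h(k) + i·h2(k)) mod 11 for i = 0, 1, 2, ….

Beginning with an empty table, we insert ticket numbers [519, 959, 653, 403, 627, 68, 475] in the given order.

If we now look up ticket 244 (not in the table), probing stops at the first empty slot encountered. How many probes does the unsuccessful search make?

Insert 519: h=2, slot 2 empty => index 2.
Insert 959: h=2, h2=10, slot 2 occupied => index 1.
Insert 653: h=4, slot 4 empty => index 4.
Insert 403: h=7, slot 7 empty => index 7.
Insert 627: h=0, slot 0 empty => index 0.
Insert 68: h=2, h2=9, slots 2,0 occupied => index 9.
Insert 475: h=2, h2=6, slot 2 occupied => index 8.
Table: [627, 959, 519, —, 653, —, —, 403, 475, 68, —]
Lookup 244: h=2, h2=5, probe 2,7,1,6 → slot 6 empty, not found.

4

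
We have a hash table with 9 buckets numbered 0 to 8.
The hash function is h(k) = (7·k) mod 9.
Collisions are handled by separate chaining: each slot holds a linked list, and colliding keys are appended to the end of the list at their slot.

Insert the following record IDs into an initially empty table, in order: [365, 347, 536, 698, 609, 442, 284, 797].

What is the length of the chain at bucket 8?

6

Insert 365: h=8, bucket 8 empty → new chain.
Insert 347: h=8, bucket 8 nonempty → append to chain.
Insert 536: h=8, bucket 8 nonempty → append to chain.
Insert 698: h=8, bucket 8 nonempty → append to chain.
Insert 609: h=6, bucket 6 empty → new chain.
Insert 442: h=7, bucket 7 empty → new chain.
Insert 284: h=8, bucket 8 nonempty → append to chain.
Insert 797: h=8, bucket 8 nonempty → append to chain.
Final buckets:
0: .
1: .
2: .
3: .
4: .
5: .
6: 609
7: 442
8: 365 -> 347 -> 536 -> 698 -> 284 -> 797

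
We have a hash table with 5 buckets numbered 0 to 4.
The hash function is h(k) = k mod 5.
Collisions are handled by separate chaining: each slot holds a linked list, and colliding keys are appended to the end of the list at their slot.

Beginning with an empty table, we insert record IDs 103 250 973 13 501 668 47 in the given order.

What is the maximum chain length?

4

Insert 103: h=3, bucket 3 empty -> new chain.
Insert 250: h=0, bucket 0 empty -> new chain.
Insert 973: h=3, bucket 3 nonempty -> append to chain.
Insert 13: h=3, bucket 3 nonempty -> append to chain.
Insert 501: h=1, bucket 1 empty -> new chain.
Insert 668: h=3, bucket 3 nonempty -> append to chain.
Insert 47: h=2, bucket 2 empty -> new chain.
Final buckets:
0: 250
1: 501
2: 47
3: 103 -> 973 -> 13 -> 668
4: _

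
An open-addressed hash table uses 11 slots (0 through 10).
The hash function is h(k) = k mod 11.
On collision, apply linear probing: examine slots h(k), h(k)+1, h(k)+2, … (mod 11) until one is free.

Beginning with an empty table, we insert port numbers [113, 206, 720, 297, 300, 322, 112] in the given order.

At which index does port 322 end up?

6

Insert 113: h=3, slot 3 empty → index 3.
Insert 206: h=8, slot 8 empty → index 8.
Insert 720: h=5, slot 5 empty → index 5.
Insert 297: h=0, slot 0 empty → index 0.
Insert 300: h=3, slot 3 occupied → index 4.
Insert 322: h=3, slots 3,4,5 occupied → index 6.
Insert 112: h=2, slot 2 empty → index 2.
Table: [297, ., 112, 113, 300, 720, 322, ., 206, ., .]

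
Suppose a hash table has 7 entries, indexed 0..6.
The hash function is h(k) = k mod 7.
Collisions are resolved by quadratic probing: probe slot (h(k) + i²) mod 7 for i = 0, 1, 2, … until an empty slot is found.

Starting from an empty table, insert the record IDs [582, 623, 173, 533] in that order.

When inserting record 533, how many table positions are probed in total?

Insert 582: h=1, slot 1 empty → index 1.
Insert 623: h=0, slot 0 empty → index 0.
Insert 173: h=5, slot 5 empty → index 5.
Insert 533: h=1, slot 1 occupied → index 2.
Table: [623, 582, 533, -, -, 173, -]

2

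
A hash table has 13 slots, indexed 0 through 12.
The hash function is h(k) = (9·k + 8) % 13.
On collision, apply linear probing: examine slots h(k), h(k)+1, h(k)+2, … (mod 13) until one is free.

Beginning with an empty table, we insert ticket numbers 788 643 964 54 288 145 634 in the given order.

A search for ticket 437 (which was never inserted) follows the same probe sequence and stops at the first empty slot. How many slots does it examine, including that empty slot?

788 hashes to 2; slot 2 is free => place at 2.
643 hashes to 10; slot 10 is free => place at 10.
964 hashes to 0; slot 0 is free => place at 0.
54 hashes to 0; 0 taken => place at 1.
288 hashes to 0; 0,1,2 taken => place at 3.
145 hashes to 0; 0,1,2,3 taken => place at 4.
634 hashes to 7; slot 7 is free => place at 7.
Table: [964, 54, 788, 288, 145, —, —, 634, —, —, 643, —, —]
Lookup 437: h=2, probe 2,3,4,5 → slot 5 empty, not found.

4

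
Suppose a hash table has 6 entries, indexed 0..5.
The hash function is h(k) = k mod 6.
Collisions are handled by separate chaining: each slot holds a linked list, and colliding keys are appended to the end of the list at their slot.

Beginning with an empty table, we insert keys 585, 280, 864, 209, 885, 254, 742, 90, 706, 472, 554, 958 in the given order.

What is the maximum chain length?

5

Insert 585: h=3, bucket 3 empty → new chain.
Insert 280: h=4, bucket 4 empty → new chain.
Insert 864: h=0, bucket 0 empty → new chain.
Insert 209: h=5, bucket 5 empty → new chain.
Insert 885: h=3, bucket 3 nonempty → append to chain.
Insert 254: h=2, bucket 2 empty → new chain.
Insert 742: h=4, bucket 4 nonempty → append to chain.
Insert 90: h=0, bucket 0 nonempty → append to chain.
Insert 706: h=4, bucket 4 nonempty → append to chain.
Insert 472: h=4, bucket 4 nonempty → append to chain.
Insert 554: h=2, bucket 2 nonempty → append to chain.
Insert 958: h=4, bucket 4 nonempty → append to chain.
Final buckets:
0: 864 -> 90
1: ∅
2: 254 -> 554
3: 585 -> 885
4: 280 -> 742 -> 706 -> 472 -> 958
5: 209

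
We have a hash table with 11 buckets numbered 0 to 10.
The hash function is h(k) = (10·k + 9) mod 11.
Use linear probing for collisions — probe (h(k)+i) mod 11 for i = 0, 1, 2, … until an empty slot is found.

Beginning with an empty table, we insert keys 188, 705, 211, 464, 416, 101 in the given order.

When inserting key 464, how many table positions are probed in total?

188: h=8 → slot 8
705: h=8, probe 8,9 → slot 9
211: h=7 → slot 7
464: h=7, probe 7,8,9,10 → slot 10
416: h=0 → slot 0
101: h=7, probe 7,8,9,10,0,1 → slot 1
Table: [416, 101, -, -, -, -, -, 211, 188, 705, 464]

4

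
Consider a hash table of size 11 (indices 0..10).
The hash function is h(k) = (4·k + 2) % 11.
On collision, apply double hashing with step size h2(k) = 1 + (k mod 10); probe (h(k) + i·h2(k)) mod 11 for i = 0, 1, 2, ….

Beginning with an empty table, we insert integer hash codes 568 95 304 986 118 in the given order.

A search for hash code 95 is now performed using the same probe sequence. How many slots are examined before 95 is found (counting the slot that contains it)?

Insert 568: h=8, slot 8 empty -> index 8.
Insert 95: h=8, h2=6, slot 8 occupied -> index 3.
Insert 304: h=8, h2=5, slot 8 occupied -> index 2.
Insert 986: h=8, h2=7, slot 8 occupied -> index 4.
Insert 118: h=1, slot 1 empty -> index 1.
Table: [—, 118, 304, 95, 986, —, —, —, 568, —, —]
Lookup 95: h=8, h2=6, probe 8,3 → found at 3.

2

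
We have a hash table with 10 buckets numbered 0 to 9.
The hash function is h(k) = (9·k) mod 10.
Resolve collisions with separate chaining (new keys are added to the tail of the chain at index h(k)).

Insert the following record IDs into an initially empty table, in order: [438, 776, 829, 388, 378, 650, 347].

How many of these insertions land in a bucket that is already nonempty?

2

438 → bucket 2
776 → bucket 4
829 → bucket 1
388 → bucket 2 (collision)
378 → bucket 2 (collision)
650 → bucket 0
347 → bucket 3
Final buckets:
0: 650
1: 829
2: 438 -> 388 -> 378
3: 347
4: 776
5: .
6: .
7: .
8: .
9: .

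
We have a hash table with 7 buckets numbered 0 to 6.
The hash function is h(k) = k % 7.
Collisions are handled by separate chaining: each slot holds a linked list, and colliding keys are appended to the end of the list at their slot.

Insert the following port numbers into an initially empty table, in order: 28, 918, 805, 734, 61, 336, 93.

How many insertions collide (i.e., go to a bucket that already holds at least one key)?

2

Insert 28: h=0, bucket 0 empty → new chain.
Insert 918: h=1, bucket 1 empty → new chain.
Insert 805: h=0, bucket 0 nonempty → append to chain.
Insert 734: h=6, bucket 6 empty → new chain.
Insert 61: h=5, bucket 5 empty → new chain.
Insert 336: h=0, bucket 0 nonempty → append to chain.
Insert 93: h=2, bucket 2 empty → new chain.
Final buckets:
0: 28 -> 805 -> 336
1: 918
2: 93
3: _
4: _
5: 61
6: 734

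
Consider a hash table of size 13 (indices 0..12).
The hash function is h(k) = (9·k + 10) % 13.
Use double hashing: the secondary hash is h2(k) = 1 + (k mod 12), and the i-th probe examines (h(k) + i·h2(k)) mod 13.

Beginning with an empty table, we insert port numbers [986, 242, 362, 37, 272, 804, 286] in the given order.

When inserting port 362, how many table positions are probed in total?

2

Insert 986: h=5, slot 5 empty => index 5.
Insert 242: h=4, slot 4 empty => index 4.
Insert 362: h=5, h2=3, slot 5 occupied => index 8.
Insert 37: h=5, h2=2, slot 5 occupied => index 7.
Insert 272: h=1, slot 1 empty => index 1.
Insert 804: h=5, h2=1, slot 5 occupied => index 6.
Insert 286: h=10, slot 10 empty => index 10.
Table: [-, 272, -, -, 242, 986, 804, 37, 362, -, 286, -, -]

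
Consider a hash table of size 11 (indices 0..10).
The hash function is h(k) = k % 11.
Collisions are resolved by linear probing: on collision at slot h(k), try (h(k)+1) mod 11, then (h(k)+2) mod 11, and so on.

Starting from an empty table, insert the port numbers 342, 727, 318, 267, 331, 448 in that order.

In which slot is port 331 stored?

4

342: h=1 -> slot 1
727: h=1, probe 1,2 -> slot 2
318: h=10 -> slot 10
267: h=3 -> slot 3
331: h=1, probe 1,2,3,4 -> slot 4
448: h=8 -> slot 8
Table: [—, 342, 727, 267, 331, —, —, —, 448, —, 318]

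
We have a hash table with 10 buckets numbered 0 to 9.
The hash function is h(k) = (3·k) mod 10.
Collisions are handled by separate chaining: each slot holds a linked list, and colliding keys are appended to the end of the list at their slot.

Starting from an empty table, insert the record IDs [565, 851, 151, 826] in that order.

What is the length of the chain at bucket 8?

565 → bucket 5
851 → bucket 3
151 → bucket 3 (collision)
826 → bucket 8
Final buckets:
0: -
1: -
2: -
3: 851 -> 151
4: -
5: 565
6: -
7: -
8: 826
9: -

1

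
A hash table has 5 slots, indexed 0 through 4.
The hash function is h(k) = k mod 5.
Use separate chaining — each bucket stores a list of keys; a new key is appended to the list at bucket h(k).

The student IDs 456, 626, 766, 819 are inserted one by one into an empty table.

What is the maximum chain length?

3

Insert 456: h=1, bucket 1 empty -> new chain.
Insert 626: h=1, bucket 1 nonempty -> append to chain.
Insert 766: h=1, bucket 1 nonempty -> append to chain.
Insert 819: h=4, bucket 4 empty -> new chain.
Final buckets:
0: ∅
1: 456 -> 626 -> 766
2: ∅
3: ∅
4: 819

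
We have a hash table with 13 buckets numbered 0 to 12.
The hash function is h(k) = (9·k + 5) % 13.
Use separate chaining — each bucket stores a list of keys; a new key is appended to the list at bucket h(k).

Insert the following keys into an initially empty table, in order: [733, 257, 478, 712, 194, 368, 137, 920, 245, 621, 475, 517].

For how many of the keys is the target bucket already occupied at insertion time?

733 → bucket 11
257 → bucket 4
478 → bucket 4 (collision)
712 → bucket 4 (collision)
194 → bucket 9
368 → bucket 2
137 → bucket 3
920 → bucket 4 (collision)
245 → bucket 0
621 → bucket 4 (collision)
475 → bucket 3 (collision)
517 → bucket 4 (collision)
Final buckets:
0: 245
1: -
2: 368
3: 137 -> 475
4: 257 -> 478 -> 712 -> 920 -> 621 -> 517
5: -
6: -
7: -
8: -
9: 194
10: -
11: 733
12: -

6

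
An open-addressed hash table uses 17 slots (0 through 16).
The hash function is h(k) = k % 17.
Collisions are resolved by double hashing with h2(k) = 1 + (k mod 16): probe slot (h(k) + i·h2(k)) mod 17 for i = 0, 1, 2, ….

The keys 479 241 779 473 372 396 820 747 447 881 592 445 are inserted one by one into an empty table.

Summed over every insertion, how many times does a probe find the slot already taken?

18

Insert 479: h=3, slot 3 empty -> index 3.
Insert 241: h=3, h2=2, slot 3 occupied -> index 5.
Insert 779: h=14, slot 14 empty -> index 14.
Insert 473: h=14, h2=10, slot 14 occupied -> index 7.
Insert 372: h=15, slot 15 empty -> index 15.
Insert 396: h=5, h2=13, slot 5 occupied -> index 1.
Insert 820: h=4, slot 4 empty -> index 4.
Insert 747: h=16, slot 16 empty -> index 16.
Insert 447: h=5, h2=16, slots 5,4,3 occupied -> index 2.
Insert 881: h=14, h2=2, slots 14,16,1,3,5,7 occupied -> index 9.
Insert 592: h=14, h2=1, slots 14,15,16 occupied -> index 0.
Insert 445: h=3, h2=14, slots 3,0,14 occupied -> index 11.
Table: [592, 396, 447, 479, 820, 241, ∅, 473, ∅, 881, ∅, 445, ∅, ∅, 779, 372, 747]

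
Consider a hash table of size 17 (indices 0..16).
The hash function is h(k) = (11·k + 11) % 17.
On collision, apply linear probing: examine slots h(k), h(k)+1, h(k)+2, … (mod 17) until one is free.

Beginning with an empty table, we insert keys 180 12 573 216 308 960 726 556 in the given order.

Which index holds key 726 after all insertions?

10

180 hashes to 2; slot 2 is free → place at 2.
12 hashes to 7; slot 7 is free → place at 7.
573 hashes to 7; 7 taken → place at 8.
216 hashes to 7; 7,8 taken → place at 9.
308 hashes to 16; slot 16 is free → place at 16.
960 hashes to 14; slot 14 is free → place at 14.
726 hashes to 7; 7,8,9 taken → place at 10.
556 hashes to 7; 7,8,9,10 taken → place at 11.
Table: [_, _, 180, _, _, _, _, 12, 573, 216, 726, 556, _, _, 960, _, 308]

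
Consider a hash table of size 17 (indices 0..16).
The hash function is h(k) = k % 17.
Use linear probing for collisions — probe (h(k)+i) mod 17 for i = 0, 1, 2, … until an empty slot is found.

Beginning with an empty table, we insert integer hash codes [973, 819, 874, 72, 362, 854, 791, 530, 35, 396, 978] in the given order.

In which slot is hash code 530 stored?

10

973 hashes to 4; slot 4 is free → place at 4.
819 hashes to 3; slot 3 is free → place at 3.
874 hashes to 7; slot 7 is free → place at 7.
72 hashes to 4; 4 taken → place at 5.
362 hashes to 5; 5 taken → place at 6.
854 hashes to 4; 4,5,6,7 taken → place at 8.
791 hashes to 9; slot 9 is free → place at 9.
530 hashes to 3; 3,4,5,6,7,8,9 taken → place at 10.
35 hashes to 1; slot 1 is free → place at 1.
396 hashes to 5; 5,6,7,8,9,10 taken → place at 11.
978 hashes to 9; 9,10,11 taken → place at 12.
Table: [—, 35, —, 819, 973, 72, 362, 874, 854, 791, 530, 396, 978, —, —, —, —]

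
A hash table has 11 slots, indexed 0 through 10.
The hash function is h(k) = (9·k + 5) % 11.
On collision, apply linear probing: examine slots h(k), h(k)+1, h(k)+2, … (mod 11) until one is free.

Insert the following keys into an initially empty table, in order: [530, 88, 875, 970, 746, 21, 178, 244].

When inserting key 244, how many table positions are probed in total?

530 hashes to 1; slot 1 is free -> place at 1.
88 hashes to 5; slot 5 is free -> place at 5.
875 hashes to 4; slot 4 is free -> place at 4.
970 hashes to 1; 1 taken -> place at 2.
746 hashes to 9; slot 9 is free -> place at 9.
21 hashes to 7; slot 7 is free -> place at 7.
178 hashes to 1; 1,2 taken -> place at 3.
244 hashes to 1; 1,2,3,4,5 taken -> place at 6.
Table: [_, 530, 970, 178, 875, 88, 244, 21, _, 746, _]

6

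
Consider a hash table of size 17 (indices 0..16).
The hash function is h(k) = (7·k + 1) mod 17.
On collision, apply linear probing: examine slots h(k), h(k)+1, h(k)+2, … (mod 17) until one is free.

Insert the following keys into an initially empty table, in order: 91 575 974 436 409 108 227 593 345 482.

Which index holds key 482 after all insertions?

13

91: h=9 -> slot 9
575: h=14 -> slot 14
974: h=2 -> slot 2
436: h=10 -> slot 10
409: h=8 -> slot 8
108: h=9, probe 9,10,11 -> slot 11
227: h=9, probe 9,10,11,12 -> slot 12
593: h=4 -> slot 4
345: h=2, probe 2,3 -> slot 3
482: h=9, probe 9,10,11,12,13 -> slot 13
Table: [., ., 974, 345, 593, ., ., ., 409, 91, 436, 108, 227, 482, 575, ., .]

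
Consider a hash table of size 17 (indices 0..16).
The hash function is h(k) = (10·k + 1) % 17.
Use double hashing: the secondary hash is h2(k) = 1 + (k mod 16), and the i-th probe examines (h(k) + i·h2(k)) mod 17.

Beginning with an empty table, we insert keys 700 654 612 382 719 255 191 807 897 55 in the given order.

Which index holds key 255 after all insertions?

700: h=14 → slot 14
654: h=13 → slot 13
612: h=1 → slot 1
382: h=13, h2=15, probe 13,11 → slot 11
719: h=0 → slot 0
255: h=1, h2=16, probe 1,0,16 → slot 16
191: h=7 → slot 7
807: h=13, h2=8, probe 13,4 → slot 4
897: h=12 → slot 12
55: h=7, h2=8, probe 7,15 → slot 15
Table: [719, 612, —, —, 807, —, —, 191, —, —, —, 382, 897, 654, 700, 55, 255]

16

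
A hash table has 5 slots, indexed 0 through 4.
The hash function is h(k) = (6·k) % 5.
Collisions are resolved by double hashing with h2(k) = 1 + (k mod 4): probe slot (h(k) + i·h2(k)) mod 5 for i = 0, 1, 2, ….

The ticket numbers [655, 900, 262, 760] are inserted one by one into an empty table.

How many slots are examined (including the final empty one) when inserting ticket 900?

2

655 hashes to 0; slot 0 is free → place at 0.
900 hashes to 0, h2=1; 0 taken → place at 1.
262 hashes to 2; slot 2 is free → place at 2.
760 hashes to 0, h2=1; 0,1,2 taken → place at 3.
Table: [655, 900, 262, 760, _]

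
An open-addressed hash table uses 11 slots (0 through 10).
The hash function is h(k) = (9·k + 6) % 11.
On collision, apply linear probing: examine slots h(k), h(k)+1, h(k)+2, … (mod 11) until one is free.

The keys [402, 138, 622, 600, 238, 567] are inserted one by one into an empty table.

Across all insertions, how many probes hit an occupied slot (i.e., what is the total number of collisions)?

Insert 402: h=5, slot 5 empty -> index 5.
Insert 138: h=5, slot 5 occupied -> index 6.
Insert 622: h=5, slots 5,6 occupied -> index 7.
Insert 600: h=5, slots 5,6,7 occupied -> index 8.
Insert 238: h=3, slot 3 empty -> index 3.
Insert 567: h=5, slots 5,6,7,8 occupied -> index 9.
Table: [∅, ∅, ∅, 238, ∅, 402, 138, 622, 600, 567, ∅]

10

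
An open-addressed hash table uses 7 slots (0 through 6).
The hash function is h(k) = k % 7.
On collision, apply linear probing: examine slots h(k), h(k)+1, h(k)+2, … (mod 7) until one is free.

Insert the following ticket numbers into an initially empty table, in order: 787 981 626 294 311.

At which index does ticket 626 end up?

787: h=3 -> slot 3
981: h=1 -> slot 1
626: h=3, probe 3,4 -> slot 4
294: h=0 -> slot 0
311: h=3, probe 3,4,5 -> slot 5
Table: [294, 981, _, 787, 626, 311, _]

4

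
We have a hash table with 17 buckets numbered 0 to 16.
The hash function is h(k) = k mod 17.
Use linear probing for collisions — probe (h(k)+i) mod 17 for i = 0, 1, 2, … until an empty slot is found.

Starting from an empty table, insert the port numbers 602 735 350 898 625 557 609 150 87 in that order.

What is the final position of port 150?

602 hashes to 7; slot 7 is free => place at 7.
735 hashes to 4; slot 4 is free => place at 4.
350 hashes to 10; slot 10 is free => place at 10.
898 hashes to 14; slot 14 is free => place at 14.
625 hashes to 13; slot 13 is free => place at 13.
557 hashes to 13; 13,14 taken => place at 15.
609 hashes to 14; 14,15 taken => place at 16.
150 hashes to 14; 14,15,16 taken => place at 0.
87 hashes to 2; slot 2 is free => place at 2.
Table: [150, _, 87, _, 735, _, _, 602, _, _, 350, _, _, 625, 898, 557, 609]

0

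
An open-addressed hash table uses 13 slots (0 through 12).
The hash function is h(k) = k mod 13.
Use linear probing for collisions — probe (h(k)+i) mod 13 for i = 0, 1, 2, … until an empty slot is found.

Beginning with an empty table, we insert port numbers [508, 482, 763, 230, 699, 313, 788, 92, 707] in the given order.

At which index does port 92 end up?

508: h=1 → slot 1
482: h=1, probe 1,2 → slot 2
763: h=9 → slot 9
230: h=9, probe 9,10 → slot 10
699: h=10, probe 10,11 → slot 11
313: h=1, probe 1,2,3 → slot 3
788: h=8 → slot 8
92: h=1, probe 1,2,3,4 → slot 4
707: h=5 → slot 5
Table: [., 508, 482, 313, 92, 707, ., ., 788, 763, 230, 699, .]

4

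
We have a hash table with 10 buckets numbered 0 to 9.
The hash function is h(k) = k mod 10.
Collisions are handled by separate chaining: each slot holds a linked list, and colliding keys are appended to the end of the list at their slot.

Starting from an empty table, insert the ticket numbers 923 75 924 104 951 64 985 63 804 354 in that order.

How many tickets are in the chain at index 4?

5

Insert 923: h=3, bucket 3 empty → new chain.
Insert 75: h=5, bucket 5 empty → new chain.
Insert 924: h=4, bucket 4 empty → new chain.
Insert 104: h=4, bucket 4 nonempty → append to chain.
Insert 951: h=1, bucket 1 empty → new chain.
Insert 64: h=4, bucket 4 nonempty → append to chain.
Insert 985: h=5, bucket 5 nonempty → append to chain.
Insert 63: h=3, bucket 3 nonempty → append to chain.
Insert 804: h=4, bucket 4 nonempty → append to chain.
Insert 354: h=4, bucket 4 nonempty → append to chain.
Final buckets:
0: —
1: 951
2: —
3: 923 -> 63
4: 924 -> 104 -> 64 -> 804 -> 354
5: 75 -> 985
6: —
7: —
8: —
9: —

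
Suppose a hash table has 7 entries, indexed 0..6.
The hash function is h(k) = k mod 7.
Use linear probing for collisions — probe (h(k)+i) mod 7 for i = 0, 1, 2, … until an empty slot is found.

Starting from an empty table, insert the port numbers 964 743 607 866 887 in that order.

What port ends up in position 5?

964 hashes to 5; slot 5 is free => place at 5.
743 hashes to 1; slot 1 is free => place at 1.
607 hashes to 5; 5 taken => place at 6.
866 hashes to 5; 5,6 taken => place at 0.
887 hashes to 5; 5,6,0,1 taken => place at 2.
Table: [866, 743, 887, —, —, 964, 607]

964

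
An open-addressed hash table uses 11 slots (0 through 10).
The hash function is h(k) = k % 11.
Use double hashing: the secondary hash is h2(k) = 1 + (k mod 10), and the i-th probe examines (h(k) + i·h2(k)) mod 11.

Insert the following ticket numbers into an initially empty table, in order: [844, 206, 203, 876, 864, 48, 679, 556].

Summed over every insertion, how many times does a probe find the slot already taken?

9

Insert 844: h=8, slot 8 empty → index 8.
Insert 206: h=8, h2=7, slot 8 occupied → index 4.
Insert 203: h=5, slot 5 empty → index 5.
Insert 876: h=7, slot 7 empty → index 7.
Insert 864: h=6, slot 6 empty → index 6.
Insert 48: h=4, h2=9, slot 4 occupied → index 2.
Insert 679: h=8, h2=10, slots 8,7,6,5,4 occupied → index 3.
Insert 556: h=6, h2=7, slots 6,2 occupied → index 9.
Table: [., ., 48, 679, 206, 203, 864, 876, 844, 556, .]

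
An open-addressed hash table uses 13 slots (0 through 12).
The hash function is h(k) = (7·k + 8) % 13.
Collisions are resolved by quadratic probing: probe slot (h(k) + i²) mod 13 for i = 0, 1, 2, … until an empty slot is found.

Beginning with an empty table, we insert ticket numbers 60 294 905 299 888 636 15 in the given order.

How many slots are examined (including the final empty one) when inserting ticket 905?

60: h=12 → slot 12
294: h=12, probe 12,0 → slot 0
905: h=12, probe 12,0,3 → slot 3
299: h=8 → slot 8
888: h=10 → slot 10
636: h=1 → slot 1
15: h=9 → slot 9
Table: [294, 636, ., 905, ., ., ., ., 299, 15, 888, ., 60]

3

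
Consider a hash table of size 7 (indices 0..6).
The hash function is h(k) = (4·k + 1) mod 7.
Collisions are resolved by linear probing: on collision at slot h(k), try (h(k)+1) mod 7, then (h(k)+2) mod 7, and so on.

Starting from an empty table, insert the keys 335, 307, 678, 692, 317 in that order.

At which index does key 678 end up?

Insert 335: h=4, slot 4 empty → index 4.
Insert 307: h=4, slot 4 occupied → index 5.
Insert 678: h=4, slots 4,5 occupied → index 6.
Insert 692: h=4, slots 4,5,6 occupied → index 0.
Insert 317: h=2, slot 2 empty → index 2.
Table: [692, -, 317, -, 335, 307, 678]

6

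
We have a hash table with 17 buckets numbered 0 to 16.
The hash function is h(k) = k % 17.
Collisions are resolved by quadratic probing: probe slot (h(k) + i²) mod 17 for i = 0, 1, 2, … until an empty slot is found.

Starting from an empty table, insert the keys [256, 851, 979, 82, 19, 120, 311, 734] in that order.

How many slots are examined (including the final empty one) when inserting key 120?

Insert 256: h=1, slot 1 empty -> index 1.
Insert 851: h=1, slot 1 occupied -> index 2.
Insert 979: h=10, slot 10 empty -> index 10.
Insert 82: h=14, slot 14 empty -> index 14.
Insert 19: h=2, slot 2 occupied -> index 3.
Insert 120: h=1, slots 1,2 occupied -> index 5.
Insert 311: h=5, slot 5 occupied -> index 6.
Insert 734: h=3, slot 3 occupied -> index 4.
Table: [., 256, 851, 19, 734, 120, 311, ., ., ., 979, ., ., ., 82, ., .]

3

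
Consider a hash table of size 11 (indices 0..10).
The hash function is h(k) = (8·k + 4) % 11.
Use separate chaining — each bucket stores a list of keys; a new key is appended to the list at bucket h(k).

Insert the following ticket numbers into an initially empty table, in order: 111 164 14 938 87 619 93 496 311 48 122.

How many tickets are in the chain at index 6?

111 → bucket 1
164 → bucket 7
14 → bucket 6
938 → bucket 6 (collision)
87 → bucket 7 (collision)
619 → bucket 6 (collision)
93 → bucket 0
496 → bucket 1 (collision)
311 → bucket 6 (collision)
48 → bucket 3
122 → bucket 1 (collision)
Final buckets:
0: 93
1: 111 -> 496 -> 122
2: -
3: 48
4: -
5: -
6: 14 -> 938 -> 619 -> 311
7: 164 -> 87
8: -
9: -
10: -

4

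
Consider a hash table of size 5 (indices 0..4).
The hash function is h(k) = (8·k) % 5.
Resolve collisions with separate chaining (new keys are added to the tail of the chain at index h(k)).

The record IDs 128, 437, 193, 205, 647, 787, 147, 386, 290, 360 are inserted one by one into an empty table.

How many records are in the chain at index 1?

4

Insert 128: h=4, bucket 4 empty -> new chain.
Insert 437: h=1, bucket 1 empty -> new chain.
Insert 193: h=4, bucket 4 nonempty -> append to chain.
Insert 205: h=0, bucket 0 empty -> new chain.
Insert 647: h=1, bucket 1 nonempty -> append to chain.
Insert 787: h=1, bucket 1 nonempty -> append to chain.
Insert 147: h=1, bucket 1 nonempty -> append to chain.
Insert 386: h=3, bucket 3 empty -> new chain.
Insert 290: h=0, bucket 0 nonempty -> append to chain.
Insert 360: h=0, bucket 0 nonempty -> append to chain.
Final buckets:
0: 205 -> 290 -> 360
1: 437 -> 647 -> 787 -> 147
2: -
3: 386
4: 128 -> 193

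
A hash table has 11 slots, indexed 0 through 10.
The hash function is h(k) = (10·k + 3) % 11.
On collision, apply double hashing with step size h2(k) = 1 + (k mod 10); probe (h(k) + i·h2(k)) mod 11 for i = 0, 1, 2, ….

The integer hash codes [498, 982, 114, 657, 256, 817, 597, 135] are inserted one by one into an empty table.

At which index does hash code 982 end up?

3

498 hashes to 0; slot 0 is free -> place at 0.
982 hashes to 0, h2=3; 0 taken -> place at 3.
114 hashes to 10; slot 10 is free -> place at 10.
657 hashes to 6; slot 6 is free -> place at 6.
256 hashes to 0, h2=7; 0 taken -> place at 7.
817 hashes to 0, h2=8; 0 taken -> place at 8.
597 hashes to 0, h2=8; 0,8 taken -> place at 5.
135 hashes to 0, h2=6; 0,6 taken -> place at 1.
Table: [498, 135, —, 982, —, 597, 657, 256, 817, —, 114]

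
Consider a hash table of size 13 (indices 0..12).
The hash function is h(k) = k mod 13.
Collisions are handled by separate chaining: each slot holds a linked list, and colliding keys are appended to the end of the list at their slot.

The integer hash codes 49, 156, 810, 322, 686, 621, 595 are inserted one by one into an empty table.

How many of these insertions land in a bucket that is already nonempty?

4

Insert 49: h=10, bucket 10 empty → new chain.
Insert 156: h=0, bucket 0 empty → new chain.
Insert 810: h=4, bucket 4 empty → new chain.
Insert 322: h=10, bucket 10 nonempty → append to chain.
Insert 686: h=10, bucket 10 nonempty → append to chain.
Insert 621: h=10, bucket 10 nonempty → append to chain.
Insert 595: h=10, bucket 10 nonempty → append to chain.
Final buckets:
0: 156
1: -
2: -
3: -
4: 810
5: -
6: -
7: -
8: -
9: -
10: 49 -> 322 -> 686 -> 621 -> 595
11: -
12: -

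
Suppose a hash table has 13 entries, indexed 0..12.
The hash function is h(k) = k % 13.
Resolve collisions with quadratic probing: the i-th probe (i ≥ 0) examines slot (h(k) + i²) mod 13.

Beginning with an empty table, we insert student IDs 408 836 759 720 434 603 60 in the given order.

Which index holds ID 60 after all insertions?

408 hashes to 5; slot 5 is free => place at 5.
836 hashes to 4; slot 4 is free => place at 4.
759 hashes to 5; 5 taken => place at 6.
720 hashes to 5; 5,6 taken => place at 9.
434 hashes to 5; 5,6,9 taken => place at 1.
603 hashes to 5; 5,6,9,1 taken => place at 8.
60 hashes to 8; 8,9 taken => place at 12.
Table: [_, 434, _, _, 836, 408, 759, _, 603, 720, _, _, 60]

12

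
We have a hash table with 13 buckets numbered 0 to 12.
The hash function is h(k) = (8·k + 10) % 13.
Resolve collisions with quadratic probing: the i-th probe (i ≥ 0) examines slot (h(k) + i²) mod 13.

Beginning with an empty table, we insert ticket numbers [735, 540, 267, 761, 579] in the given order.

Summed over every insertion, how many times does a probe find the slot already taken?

10

735: h=1 → slot 1
540: h=1, probe 1,2 → slot 2
267: h=1, probe 1,2,5 → slot 5
761: h=1, probe 1,2,5,10 → slot 10
579: h=1, probe 1,2,5,10,4 → slot 4
Table: [∅, 735, 540, ∅, 579, 267, ∅, ∅, ∅, ∅, 761, ∅, ∅]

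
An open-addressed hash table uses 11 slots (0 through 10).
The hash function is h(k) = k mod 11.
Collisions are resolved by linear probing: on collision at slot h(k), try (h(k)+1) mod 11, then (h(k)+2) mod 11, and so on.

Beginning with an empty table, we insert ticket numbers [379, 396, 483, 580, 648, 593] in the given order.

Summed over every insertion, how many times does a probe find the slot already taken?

5

379 hashes to 5; slot 5 is free → place at 5.
396 hashes to 0; slot 0 is free → place at 0.
483 hashes to 10; slot 10 is free → place at 10.
580 hashes to 8; slot 8 is free → place at 8.
648 hashes to 10; 10,0 taken → place at 1.
593 hashes to 10; 10,0,1 taken → place at 2.
Table: [396, 648, 593, —, —, 379, —, —, 580, —, 483]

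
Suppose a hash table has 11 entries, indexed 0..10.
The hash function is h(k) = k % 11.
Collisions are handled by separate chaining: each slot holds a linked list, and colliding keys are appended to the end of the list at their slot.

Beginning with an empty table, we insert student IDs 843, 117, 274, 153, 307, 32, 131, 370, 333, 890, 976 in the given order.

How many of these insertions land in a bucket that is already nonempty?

843 → bucket 7
117 → bucket 7 (collision)
274 → bucket 10
153 → bucket 10 (collision)
307 → bucket 10 (collision)
32 → bucket 10 (collision)
131 → bucket 10 (collision)
370 → bucket 7 (collision)
333 → bucket 3
890 → bucket 10 (collision)
976 → bucket 8
Final buckets:
0: ∅
1: ∅
2: ∅
3: 333
4: ∅
5: ∅
6: ∅
7: 843 -> 117 -> 370
8: 976
9: ∅
10: 274 -> 153 -> 307 -> 32 -> 131 -> 890

7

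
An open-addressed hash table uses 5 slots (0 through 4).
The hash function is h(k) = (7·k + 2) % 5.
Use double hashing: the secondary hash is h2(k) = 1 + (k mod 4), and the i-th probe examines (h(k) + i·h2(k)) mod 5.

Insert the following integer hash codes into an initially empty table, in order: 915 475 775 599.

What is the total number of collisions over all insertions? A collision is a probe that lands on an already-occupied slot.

4

915: h=2 => slot 2
475: h=2, h2=4, probe 2,1 => slot 1
775: h=2, h2=4, probe 2,1,0 => slot 0
599: h=0, h2=4, probe 0,4 => slot 4
Table: [775, 475, 915, -, 599]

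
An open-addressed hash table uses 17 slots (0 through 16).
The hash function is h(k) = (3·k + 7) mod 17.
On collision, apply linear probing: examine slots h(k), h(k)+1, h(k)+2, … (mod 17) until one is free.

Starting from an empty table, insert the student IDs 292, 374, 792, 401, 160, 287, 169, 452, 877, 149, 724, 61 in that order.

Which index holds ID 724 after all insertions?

9

292 hashes to 16; slot 16 is free => place at 16.
374 hashes to 7; slot 7 is free => place at 7.
792 hashes to 3; slot 3 is free => place at 3.
401 hashes to 3; 3 taken => place at 4.
160 hashes to 11; slot 11 is free => place at 11.
287 hashes to 1; slot 1 is free => place at 1.
169 hashes to 4; 4 taken => place at 5.
452 hashes to 3; 3,4,5 taken => place at 6.
877 hashes to 3; 3,4,5,6,7 taken => place at 8.
149 hashes to 12; slot 12 is free => place at 12.
724 hashes to 3; 3,4,5,6,7,8 taken => place at 9.
61 hashes to 3; 3,4,5,6,7,8,9 taken => place at 10.
Table: [., 287, ., 792, 401, 169, 452, 374, 877, 724, 61, 160, 149, ., ., ., 292]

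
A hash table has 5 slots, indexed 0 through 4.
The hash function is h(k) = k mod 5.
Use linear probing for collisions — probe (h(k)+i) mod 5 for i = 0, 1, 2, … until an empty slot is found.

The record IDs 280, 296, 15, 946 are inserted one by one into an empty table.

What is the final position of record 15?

280: h=0 -> slot 0
296: h=1 -> slot 1
15: h=0, probe 0,1,2 -> slot 2
946: h=1, probe 1,2,3 -> slot 3
Table: [280, 296, 15, 946, —]

2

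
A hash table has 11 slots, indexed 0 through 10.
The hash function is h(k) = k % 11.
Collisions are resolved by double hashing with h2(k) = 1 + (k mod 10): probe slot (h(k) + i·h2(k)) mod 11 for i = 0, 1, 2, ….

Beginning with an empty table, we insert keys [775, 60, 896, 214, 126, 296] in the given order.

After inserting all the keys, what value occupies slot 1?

896

775 hashes to 5; slot 5 is free -> place at 5.
60 hashes to 5, h2=1; 5 taken -> place at 6.
896 hashes to 5, h2=7; 5 taken -> place at 1.
214 hashes to 5, h2=5; 5 taken -> place at 10.
126 hashes to 5, h2=7; 5,1 taken -> place at 8.
296 hashes to 10, h2=7; 10,6 taken -> place at 2.
Table: [—, 896, 296, —, —, 775, 60, —, 126, —, 214]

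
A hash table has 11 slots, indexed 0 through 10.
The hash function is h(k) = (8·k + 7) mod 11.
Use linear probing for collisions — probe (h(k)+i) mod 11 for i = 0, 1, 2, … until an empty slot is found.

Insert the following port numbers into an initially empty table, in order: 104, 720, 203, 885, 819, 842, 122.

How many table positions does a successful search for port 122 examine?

104: h=3 => slot 3
720: h=3, probe 3,4 => slot 4
203: h=3, probe 3,4,5 => slot 5
885: h=3, probe 3,4,5,6 => slot 6
819: h=3, probe 3,4,5,6,7 => slot 7
842: h=0 => slot 0
122: h=4, probe 4,5,6,7,8 => slot 8
Table: [842, -, -, 104, 720, 203, 885, 819, 122, -, -]
Lookup 122: h=4, probe 4,5,6,7,8 → found at 8.

5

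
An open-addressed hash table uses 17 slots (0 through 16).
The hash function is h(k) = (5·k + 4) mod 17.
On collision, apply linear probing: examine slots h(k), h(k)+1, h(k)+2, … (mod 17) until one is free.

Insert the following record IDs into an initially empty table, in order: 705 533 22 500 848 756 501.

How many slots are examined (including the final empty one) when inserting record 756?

4

705 hashes to 10; slot 10 is free => place at 10.
533 hashes to 0; slot 0 is free => place at 0.
22 hashes to 12; slot 12 is free => place at 12.
500 hashes to 5; slot 5 is free => place at 5.
848 hashes to 11; slot 11 is free => place at 11.
756 hashes to 10; 10,11,12 taken => place at 13.
501 hashes to 10; 10,11,12,13 taken => place at 14.
Table: [533, -, -, -, -, 500, -, -, -, -, 705, 848, 22, 756, 501, -, -]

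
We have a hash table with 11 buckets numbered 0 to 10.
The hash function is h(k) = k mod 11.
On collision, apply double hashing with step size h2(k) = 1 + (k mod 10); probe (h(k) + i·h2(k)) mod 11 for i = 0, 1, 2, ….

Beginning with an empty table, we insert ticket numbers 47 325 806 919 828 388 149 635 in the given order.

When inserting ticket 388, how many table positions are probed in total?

4

47: h=3 => slot 3
325: h=6 => slot 6
806: h=3, h2=7, probe 3,10 => slot 10
919: h=6, h2=10, probe 6,5 => slot 5
828: h=3, h2=9, probe 3,1 => slot 1
388: h=3, h2=9, probe 3,1,10,8 => slot 8
149: h=6, h2=10, probe 6,5,4 => slot 4
635: h=8, h2=6, probe 8,3,9 => slot 9
Table: [∅, 828, ∅, 47, 149, 919, 325, ∅, 388, 635, 806]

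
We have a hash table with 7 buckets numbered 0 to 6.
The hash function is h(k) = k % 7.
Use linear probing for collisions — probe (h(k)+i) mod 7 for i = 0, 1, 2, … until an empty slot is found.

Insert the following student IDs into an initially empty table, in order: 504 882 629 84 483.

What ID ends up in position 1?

504: h=0 => slot 0
882: h=0, probe 0,1 => slot 1
629: h=6 => slot 6
84: h=0, probe 0,1,2 => slot 2
483: h=0, probe 0,1,2,3 => slot 3
Table: [504, 882, 84, 483, ., ., 629]

882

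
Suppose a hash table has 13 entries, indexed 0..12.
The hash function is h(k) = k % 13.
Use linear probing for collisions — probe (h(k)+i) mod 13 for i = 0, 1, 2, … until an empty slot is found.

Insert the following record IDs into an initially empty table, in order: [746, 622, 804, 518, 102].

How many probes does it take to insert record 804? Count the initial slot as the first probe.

2

746: h=5 → slot 5
622: h=11 → slot 11
804: h=11, probe 11,12 → slot 12
518: h=11, probe 11,12,0 → slot 0
102: h=11, probe 11,12,0,1 → slot 1
Table: [518, 102, -, -, -, 746, -, -, -, -, -, 622, 804]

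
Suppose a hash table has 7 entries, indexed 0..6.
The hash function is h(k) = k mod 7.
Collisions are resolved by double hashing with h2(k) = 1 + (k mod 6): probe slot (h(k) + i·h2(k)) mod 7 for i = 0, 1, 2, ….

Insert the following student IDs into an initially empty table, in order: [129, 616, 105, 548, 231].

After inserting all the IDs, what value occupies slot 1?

231

Insert 129: h=3, slot 3 empty -> index 3.
Insert 616: h=0, slot 0 empty -> index 0.
Insert 105: h=0, h2=4, slot 0 occupied -> index 4.
Insert 548: h=2, slot 2 empty -> index 2.
Insert 231: h=0, h2=4, slots 0,4 occupied -> index 1.
Table: [616, 231, 548, 129, 105, —, —]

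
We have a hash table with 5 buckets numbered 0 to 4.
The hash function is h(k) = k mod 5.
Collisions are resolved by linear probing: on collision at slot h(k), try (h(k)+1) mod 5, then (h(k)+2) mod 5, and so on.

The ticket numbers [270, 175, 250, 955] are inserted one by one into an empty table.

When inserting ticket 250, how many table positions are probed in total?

3

Insert 270: h=0, slot 0 empty -> index 0.
Insert 175: h=0, slot 0 occupied -> index 1.
Insert 250: h=0, slots 0,1 occupied -> index 2.
Insert 955: h=0, slots 0,1,2 occupied -> index 3.
Table: [270, 175, 250, 955, .]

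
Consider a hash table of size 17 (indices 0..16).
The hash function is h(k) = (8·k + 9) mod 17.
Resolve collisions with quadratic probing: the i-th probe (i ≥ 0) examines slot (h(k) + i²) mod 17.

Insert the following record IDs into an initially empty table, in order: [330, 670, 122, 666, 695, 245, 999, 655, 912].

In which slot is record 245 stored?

1

Insert 330: h=14, slot 14 empty -> index 14.
Insert 670: h=14, slot 14 occupied -> index 15.
Insert 122: h=16, slot 16 empty -> index 16.
Insert 666: h=16, slot 16 occupied -> index 0.
Insert 695: h=10, slot 10 empty -> index 10.
Insert 245: h=14, slots 14,15 occupied -> index 1.
Insert 999: h=11, slot 11 empty -> index 11.
Insert 655: h=13, slot 13 empty -> index 13.
Insert 912: h=12, slot 12 empty -> index 12.
Table: [666, 245, ., ., ., ., ., ., ., ., 695, 999, 912, 655, 330, 670, 122]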